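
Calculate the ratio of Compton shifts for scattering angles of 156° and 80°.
156° produces the larger shift by a factor of 2.316

Calculate both shifts using Δλ = λ_C(1 - cos θ):

For θ₁ = 80°:
Δλ₁ = 2.4263 × (1 - cos(80°))
Δλ₁ = 2.4263 × 0.8264
Δλ₁ = 2.0050 pm

For θ₂ = 156°:
Δλ₂ = 2.4263 × (1 - cos(156°))
Δλ₂ = 2.4263 × 1.9135
Δλ₂ = 4.6429 pm

The 156° angle produces the larger shift.
Ratio: 4.6429/2.0050 = 2.316

(Intermediate values are shown rounded; full precision is carried through to the final answer.)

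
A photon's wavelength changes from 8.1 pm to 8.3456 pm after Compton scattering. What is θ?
26.00°

First find the wavelength shift:
Δλ = λ' - λ = 8.3456 - 8.1 = 0.2456 pm

Using Δλ = λ_C(1 - cos θ), with λ_C = h/(m_e·c) ≈ 2.42631024 pm:
cos θ = 1 - Δλ/λ_C
cos θ = 1 - 0.2456/2.42631024
cos θ = 0.898776

θ = arccos(0.898776)
θ = 26.00°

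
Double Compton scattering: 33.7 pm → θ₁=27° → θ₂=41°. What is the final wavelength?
34.5596 pm

Apply Compton shift twice:

First scattering at θ₁ = 27°:
Δλ₁ = λ_C(1 - cos(27°))
Δλ₁ = 2.4263 × 0.1090
Δλ₁ = 0.2645 pm

After first scattering:
λ₁ = 33.7 + 0.2645 = 33.9645 pm

Second scattering at θ₂ = 41°:
Δλ₂ = λ_C(1 - cos(41°))
Δλ₂ = 2.4263 × 0.2453
Δλ₂ = 0.5952 pm

Final wavelength:
λ₂ = 33.9645 + 0.5952 = 34.5596 pm

Total shift: Δλ_total = 0.2645 + 0.5952 = 0.8596 pm

(Intermediate values are shown rounded; full precision is carried through to the final answer.)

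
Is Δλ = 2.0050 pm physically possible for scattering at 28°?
No, inconsistent

Calculate the expected shift for θ = 28°:

Δλ_expected = λ_C(1 - cos(28°))
Δλ_expected = 2.4263 × (1 - cos(28°))
Δλ_expected = 2.4263 × 0.1171
Δλ_expected = 0.2840 pm

Given shift: 2.0050 pm
Expected shift: 0.2840 pm
Difference: 1.7210 pm

The values do not match. The given shift corresponds to θ ≈ 80.0°, not 28°.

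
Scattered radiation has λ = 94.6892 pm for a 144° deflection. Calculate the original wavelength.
90.3000 pm

From λ' = λ + Δλ, we have λ = λ' - Δλ

First calculate the Compton shift:
Δλ = λ_C(1 - cos θ)
Δλ = 2.4263 × (1 - cos(144°))
Δλ = 2.4263 × 1.8090
Δλ = 4.3892 pm

Initial wavelength:
λ = λ' - Δλ
λ = 94.6892 - 4.3892
λ = 90.3000 pm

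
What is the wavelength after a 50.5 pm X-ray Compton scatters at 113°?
53.8743 pm

Using the Compton scattering formula:
λ' = λ + Δλ = λ + λ_C(1 - cos θ)

Given:
- Initial wavelength λ = 50.5 pm
- Scattering angle θ = 113°
- Compton wavelength λ_C ≈ 2.4263 pm

Calculate the shift:
Δλ = 2.4263 × (1 - cos(113°))
Δλ = 2.4263 × 1.3907
Δλ = 3.3743 pm

Final wavelength:
λ' = 50.5 + 3.3743 = 53.8743 pm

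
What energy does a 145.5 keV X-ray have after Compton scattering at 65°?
124.9569 keV

First convert energy to wavelength:
λ = hc/E, with hc ≈ 1239.842 keV·pm (i.e. 1239.842 eV·nm)

For E = 145.5 keV = 145500 eV:
λ = 1239.842 keV·pm / 145.5 keV
λ = 8.5213 pm

Calculate the Compton shift:
Δλ = λ_C(1 - cos(65°)) = 2.4263 × 0.5774
Δλ = 1.4009 pm

Final wavelength:
λ' = 8.5213 + 1.4009 = 9.9222 pm

Final energy:
E' = hc/λ' = 1239.842 / 9.9222 = 124.9569 keV

(Intermediate values are shown rounded; full precision is carried through to the final answer.)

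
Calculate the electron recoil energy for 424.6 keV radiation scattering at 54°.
108.3287 keV

By energy conservation: K_e = E_initial - E_final

First find the scattered photon energy:
Initial wavelength: λ = hc/E = 2.9200 pm
Compton shift: Δλ = λ_C(1 - cos(54°)) = 1.0002 pm
Final wavelength: λ' = 2.9200 + 1.0002 = 3.9202 pm
Final photon energy: E' = hc/λ' = 316.2713 keV

Electron kinetic energy:
K_e = E - E' = 424.6000 - 316.2713 = 108.3287 keV

(Intermediate values are shown rounded; full precision is carried through to the final answer.)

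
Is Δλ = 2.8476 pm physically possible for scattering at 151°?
No, inconsistent

Calculate the expected shift for θ = 151°:

Δλ_expected = λ_C(1 - cos(151°))
Δλ_expected = 2.4263 × (1 - cos(151°))
Δλ_expected = 2.4263 × 1.8746
Δλ_expected = 4.5484 pm

Given shift: 2.8476 pm
Expected shift: 4.5484 pm
Difference: 1.7008 pm

The values do not match. The given shift corresponds to θ ≈ 100.0°, not 151°.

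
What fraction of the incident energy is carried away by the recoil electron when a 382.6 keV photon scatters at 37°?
0.1310 (or 13.10%)

Calculate initial and final photon energies:

Initial: E₀ = 382.6 keV → λ₀ = 3.2406 pm
Compton shift: Δλ = 0.4886 pm
Final wavelength: λ' = 3.7291 pm
Final energy: E' = 332.4738 keV

Fractional energy loss:
(E₀ - E')/E₀ = (382.6000 - 332.4738)/382.6000
= 50.1262/382.6000
= 0.1310
= 13.10%

(Intermediate values are shown rounded; full precision is carried through to the final answer.)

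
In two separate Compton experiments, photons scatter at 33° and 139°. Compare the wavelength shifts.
139° produces the larger shift by a factor of 10.877

Calculate both shifts using Δλ = λ_C(1 - cos θ):

For θ₁ = 33°:
Δλ₁ = 2.4263 × (1 - cos(33°))
Δλ₁ = 2.4263 × 0.1613
Δλ₁ = 0.3914 pm

For θ₂ = 139°:
Δλ₂ = 2.4263 × (1 - cos(139°))
Δλ₂ = 2.4263 × 1.7547
Δλ₂ = 4.2575 pm

The 139° angle produces the larger shift.
Ratio: 4.2575/0.3914 = 10.877

(Intermediate values are shown rounded; full precision is carried through to the final answer.)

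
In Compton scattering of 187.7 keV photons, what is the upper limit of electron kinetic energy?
79.4931 keV

Maximum energy transfer occurs at θ = 180° (backscattering).

Initial photon: E₀ = 187.7 keV → λ₀ = 6.6054 pm

Maximum Compton shift (at 180°):
Δλ_max = 2λ_C = 2 × 2.4263 = 4.8526 pm

Final wavelength:
λ' = 6.6054 + 4.8526 = 11.4581 pm

Minimum photon energy (maximum energy to electron):
E'_min = hc/λ' = 108.2069 keV

Maximum electron kinetic energy:
K_max = E₀ - E'_min = 187.7000 - 108.2069 = 79.4931 keV

(Intermediate values are shown rounded; full precision is carried through to the final answer.)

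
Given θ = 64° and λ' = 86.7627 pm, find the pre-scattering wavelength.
85.4000 pm

From λ' = λ + Δλ, we have λ = λ' - Δλ

First calculate the Compton shift:
Δλ = λ_C(1 - cos θ)
Δλ = 2.4263 × (1 - cos(64°))
Δλ = 2.4263 × 0.5616
Δλ = 1.3627 pm

Initial wavelength:
λ = λ' - Δλ
λ = 86.7627 - 1.3627
λ = 85.4000 pm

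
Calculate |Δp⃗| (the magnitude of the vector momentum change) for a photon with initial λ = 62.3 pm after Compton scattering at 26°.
4.7758e-24 kg·m/s

Photon momentum magnitude is p = h/λ.

Initial momentum:
p₀ = h/λ = 6.6261e-34/6.2300e-11 = 1.0636e-23 kg·m/s

After scattering:
λ' = λ + Δλ = 62.3 + 0.2456 = 62.5456 pm
p' = h/λ' = 6.6261e-34/6.2546e-11 = 1.0594e-23 kg·m/s

Momentum is a vector; the scattered photon's direction makes angle θ = 26° with the incident direction. The magnitude of the vector change Δp⃗ = p⃗₀ − p⃗' is found from the law of cosines:
|Δp⃗|² = p₀² + p'² − 2p₀p'cos θ
|Δp⃗|² = (1.0636e-23)² + (1.0594e-23)² − 2·1.0636e-23·1.0594e-23·cos(26°)
|Δp⃗| = 4.7758e-24 kg·m/s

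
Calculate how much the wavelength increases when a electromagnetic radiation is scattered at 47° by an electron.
0.7716 pm

Using the Compton scattering formula:
Δλ = λ_C(1 - cos θ)

where λ_C = h/(m_e·c) ≈ 2.4263 pm is the Compton wavelength of an electron.

For θ = 47°:
cos(47°) = 0.6820
1 - cos(47°) = 0.3180

Δλ = 2.4263 × 0.3180
Δλ = 0.7716 pm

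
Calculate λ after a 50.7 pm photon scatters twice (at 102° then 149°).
58.1368 pm

Apply Compton shift twice:

First scattering at θ₁ = 102°:
Δλ₁ = λ_C(1 - cos(102°))
Δλ₁ = 2.4263 × 1.2079
Δλ₁ = 2.9308 pm

After first scattering:
λ₁ = 50.7 + 2.9308 = 53.6308 pm

Second scattering at θ₂ = 149°:
Δλ₂ = λ_C(1 - cos(149°))
Δλ₂ = 2.4263 × 1.8572
Δλ₂ = 4.5061 pm

Final wavelength:
λ₂ = 53.6308 + 4.5061 = 58.1368 pm

Total shift: Δλ_total = 2.9308 + 4.5061 = 7.4368 pm

(Intermediate values are shown rounded; full precision is carried through to the final answer.)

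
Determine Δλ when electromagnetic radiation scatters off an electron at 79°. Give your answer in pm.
1.9633 pm

Using the Compton scattering formula:
Δλ = λ_C(1 - cos θ)

where λ_C = h/(m_e·c) ≈ 2.4263 pm is the Compton wavelength of an electron.

For θ = 79°:
cos(79°) = 0.1908
1 - cos(79°) = 0.8092

Δλ = 2.4263 × 0.8092
Δλ = 1.9633 pm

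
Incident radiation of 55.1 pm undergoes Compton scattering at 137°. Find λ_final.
59.3008 pm

Using the Compton scattering formula:
λ' = λ + Δλ = λ + λ_C(1 - cos θ)

Given:
- Initial wavelength λ = 55.1 pm
- Scattering angle θ = 137°
- Compton wavelength λ_C ≈ 2.4263 pm

Calculate the shift:
Δλ = 2.4263 × (1 - cos(137°))
Δλ = 2.4263 × 1.7314
Δλ = 4.2008 pm

Final wavelength:
λ' = 55.1 + 4.2008 = 59.3008 pm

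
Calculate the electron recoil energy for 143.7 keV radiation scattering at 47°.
11.7957 keV

By energy conservation: K_e = E_initial - E_final

First find the scattered photon energy:
Initial wavelength: λ = hc/E = 8.6280 pm
Compton shift: Δλ = λ_C(1 - cos(47°)) = 0.7716 pm
Final wavelength: λ' = 8.6280 + 0.7716 = 9.3996 pm
Final photon energy: E' = hc/λ' = 131.9043 keV

Electron kinetic energy:
K_e = E - E' = 143.7000 - 131.9043 = 11.7957 keV

(Intermediate values are shown rounded; full precision is carried through to the final answer.)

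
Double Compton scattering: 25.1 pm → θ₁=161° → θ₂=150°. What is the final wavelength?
34.3480 pm

Apply Compton shift twice:

First scattering at θ₁ = 161°:
Δλ₁ = λ_C(1 - cos(161°))
Δλ₁ = 2.4263 × 1.9455
Δλ₁ = 4.7204 pm

After first scattering:
λ₁ = 25.1 + 4.7204 = 29.8204 pm

Second scattering at θ₂ = 150°:
Δλ₂ = λ_C(1 - cos(150°))
Δλ₂ = 2.4263 × 1.8660
Δλ₂ = 4.5276 pm

Final wavelength:
λ₂ = 29.8204 + 4.5276 = 34.3480 pm

Total shift: Δλ_total = 4.7204 + 4.5276 = 9.2480 pm

(Intermediate values are shown rounded; full precision is carried through to the final answer.)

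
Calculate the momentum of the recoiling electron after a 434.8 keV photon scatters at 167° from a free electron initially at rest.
3.1745e-22 kg·m/s

The electron is initially at rest, so by conservation of momentum:
p⃗_e = p⃗₀ − p⃗'  (incident photon momentum minus scattered photon momentum)

Photon momentum magnitudes (p = h/λ = E/c):
λ₀ = hc/E₀ = 2.8515 pm → p₀ = h/λ₀ = 2.3237e-22 kg·m/s
Δλ = λ_C(1 − cos 167°) = 4.7904 pm
λ' = 7.6420 pm → p' = h/λ' = 8.6706e-23 kg·m/s

The scattered photon makes angle θ = 167° with the incident direction, so by the law of cosines:
|p⃗_e|² = p₀² + p'² − 2p₀p'cos θ
|p⃗_e|² = (2.3237e-22)² + (8.6706e-23)² − 2·2.3237e-22·8.6706e-23·cos(167°)
|p⃗_e| = 3.1745e-22 kg·m/s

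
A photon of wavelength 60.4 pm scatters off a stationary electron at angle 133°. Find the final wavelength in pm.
64.4810 pm

Using the Compton scattering formula:
λ' = λ + Δλ = λ + λ_C(1 - cos θ)

Given:
- Initial wavelength λ = 60.4 pm
- Scattering angle θ = 133°
- Compton wavelength λ_C ≈ 2.4263 pm

Calculate the shift:
Δλ = 2.4263 × (1 - cos(133°))
Δλ = 2.4263 × 1.6820
Δλ = 4.0810 pm

Final wavelength:
λ' = 60.4 + 4.0810 = 64.4810 pm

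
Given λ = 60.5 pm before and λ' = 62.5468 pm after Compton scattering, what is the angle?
81.00°

First find the wavelength shift:
Δλ = λ' - λ = 62.5468 - 60.5 = 2.0468 pm

Using Δλ = λ_C(1 - cos θ), with λ_C = h/(m_e·c) ≈ 2.42631024 pm:
cos θ = 1 - Δλ/λ_C
cos θ = 1 - 2.0468/2.42631024
cos θ = 0.156415

θ = arccos(0.156415)
θ = 81.00°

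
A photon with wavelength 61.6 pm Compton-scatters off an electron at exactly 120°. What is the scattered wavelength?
65.2395 pm

Using the Compton formula: λ' = λ + λ_C(1 − cos θ)

For θ = 120°, cos θ = -1/2 (exact) = -0.5000, so:
1 − cos 120° = 1 − (-1/2) = 1.5000

Δλ = λ_C × 1.5000 = 2.4263 × 1.5000 = 3.6395 pm

λ' = 61.6 + 3.6395 = 65.2395 pm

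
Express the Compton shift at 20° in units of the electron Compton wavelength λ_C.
0.0603 λ_C

The Compton shift formula is:
Δλ = λ_C(1 - cos θ)

Dividing both sides by λ_C:
Δλ/λ_C = 1 - cos θ

For θ = 20°:
Δλ/λ_C = 1 - cos(20°)
Δλ/λ_C = 1 - 0.9397
Δλ/λ_C = 0.0603

This means the shift is 0.0603 × λ_C = 0.1463 pm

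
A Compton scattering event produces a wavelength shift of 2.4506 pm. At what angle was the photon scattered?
90.57°

From the Compton formula Δλ = λ_C(1 - cos θ), we can solve for θ:

cos θ = 1 - Δλ/λ_C

Given:
- Δλ = 2.4506 pm
- λ_C = h/(m_e·c) ≈ 2.42631024 pm

cos θ = 1 - 2.4506/2.42631024
cos θ = 1 - 1.010011
cos θ = -0.010011

θ = arccos(-0.010011)
θ = 90.57°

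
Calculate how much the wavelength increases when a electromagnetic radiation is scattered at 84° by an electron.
2.1727 pm

Using the Compton scattering formula:
Δλ = λ_C(1 - cos θ)

where λ_C = h/(m_e·c) ≈ 2.4263 pm is the Compton wavelength of an electron.

For θ = 84°:
cos(84°) = 0.1045
1 - cos(84°) = 0.8955

Δλ = 2.4263 × 0.8955
Δλ = 2.1727 pm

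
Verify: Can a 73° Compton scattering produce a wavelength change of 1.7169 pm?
Yes, consistent

Calculate the expected shift for θ = 73°:

Δλ_expected = λ_C(1 - cos(73°))
Δλ_expected = 2.4263 × (1 - cos(73°))
Δλ_expected = 2.4263 × 0.7076
Δλ_expected = 1.7169 pm

Given shift: 1.7169 pm
Expected shift: 1.7169 pm
Difference: 0.0000 pm

The values match. This is consistent with Compton scattering at the stated angle.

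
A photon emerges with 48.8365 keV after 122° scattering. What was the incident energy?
57.2000 keV

Convert final energy to wavelength (hc ≈ 1239.842 keV·pm):
λ' = hc/E' = 1239.842 / 48.8365 = 25.3876 pm

Calculate the Compton shift:
Δλ = λ_C(1 - cos(122°))
Δλ = 2.4263 × (1 - cos(122°))
Δλ = 3.7121 pm

Initial wavelength:
λ = λ' - Δλ = 25.3876 - 3.7121 = 21.6756 pm

Initial energy:
E = hc/λ = 1239.842 / 21.6756 = 57.2000 keV

(Intermediate values are shown rounded; full precision is carried through to the final answer.)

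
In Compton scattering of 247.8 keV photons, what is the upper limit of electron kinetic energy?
122.0046 keV

Maximum energy transfer occurs at θ = 180° (backscattering).

Initial photon: E₀ = 247.8 keV → λ₀ = 5.0034 pm

Maximum Compton shift (at 180°):
Δλ_max = 2λ_C = 2 × 2.4263 = 4.8526 pm

Final wavelength:
λ' = 5.0034 + 4.8526 = 9.8560 pm

Minimum photon energy (maximum energy to electron):
E'_min = hc/λ' = 125.7954 keV

Maximum electron kinetic energy:
K_max = E₀ - E'_min = 247.8000 - 125.7954 = 122.0046 keV

(Intermediate values are shown rounded; full precision is carried through to the final answer.)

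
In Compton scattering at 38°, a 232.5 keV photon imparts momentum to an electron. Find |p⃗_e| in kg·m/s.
7.8036e-23 kg·m/s

The electron is initially at rest, so by conservation of momentum:
p⃗_e = p⃗₀ − p⃗'  (incident photon momentum minus scattered photon momentum)

Photon momentum magnitudes (p = h/λ = E/c):
λ₀ = hc/E₀ = 5.3327 pm → p₀ = h/λ₀ = 1.2425e-22 kg·m/s
Δλ = λ_C(1 − cos 38°) = 0.5144 pm
λ' = 5.8470 pm → p' = h/λ' = 1.1332e-22 kg·m/s

The scattered photon makes angle θ = 38° with the incident direction, so by the law of cosines:
|p⃗_e|² = p₀² + p'² − 2p₀p'cos θ
|p⃗_e|² = (1.2425e-22)² + (1.1332e-22)² − 2·1.2425e-22·1.1332e-22·cos(38°)
|p⃗_e| = 7.8036e-23 kg·m/s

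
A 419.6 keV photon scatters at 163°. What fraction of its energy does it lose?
0.6163 (or 61.63%)

Calculate initial and final photon energies:

Initial: E₀ = 419.6 keV → λ₀ = 2.9548 pm
Compton shift: Δλ = 4.7466 pm
Final wavelength: λ' = 7.7014 pm
Final energy: E' = 160.9887 keV

Fractional energy loss:
(E₀ - E')/E₀ = (419.6000 - 160.9887)/419.6000
= 258.6113/419.6000
= 0.6163
= 61.63%

(Intermediate values are shown rounded; full precision is carried through to the final answer.)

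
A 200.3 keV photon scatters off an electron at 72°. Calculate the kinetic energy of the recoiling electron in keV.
42.6889 keV

By energy conservation: K_e = E_initial - E_final

First find the scattered photon energy:
Initial wavelength: λ = hc/E = 6.1899 pm
Compton shift: Δλ = λ_C(1 - cos(72°)) = 1.6765 pm
Final wavelength: λ' = 6.1899 + 1.6765 = 7.8665 pm
Final photon energy: E' = hc/λ' = 157.6111 keV

Electron kinetic energy:
K_e = E - E' = 200.3000 - 157.6111 = 42.6889 keV

(Intermediate values are shown rounded; full precision is carried through to the final answer.)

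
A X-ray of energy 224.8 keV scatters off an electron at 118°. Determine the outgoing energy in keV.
136.5359 keV

First convert energy to wavelength:
λ = hc/E, with hc ≈ 1239.842 keV·pm (i.e. 1239.842 eV·nm)

For E = 224.8 keV = 224800 eV:
λ = 1239.842 keV·pm / 224.8 keV
λ = 5.5153 pm

Calculate the Compton shift:
Δλ = λ_C(1 - cos(118°)) = 2.4263 × 1.4695
Δλ = 3.5654 pm

Final wavelength:
λ' = 5.5153 + 3.5654 = 9.0807 pm

Final energy:
E' = hc/λ' = 1239.842 / 9.0807 = 136.5359 keV

(Intermediate values are shown rounded; full precision is carried through to the final answer.)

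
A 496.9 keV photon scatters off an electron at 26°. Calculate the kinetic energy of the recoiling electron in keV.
44.5203 keV

By energy conservation: K_e = E_initial - E_final

First find the scattered photon energy:
Initial wavelength: λ = hc/E = 2.4952 pm
Compton shift: Δλ = λ_C(1 - cos(26°)) = 0.2456 pm
Final wavelength: λ' = 2.4952 + 0.2456 = 2.7407 pm
Final photon energy: E' = hc/λ' = 452.3797 keV

Electron kinetic energy:
K_e = E - E' = 496.9000 - 452.3797 = 44.5203 keV

(Intermediate values are shown rounded; full precision is carried through to the final answer.)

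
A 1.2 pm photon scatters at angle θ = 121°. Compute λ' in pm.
4.8760 pm

Using the Compton scattering formula:
λ' = λ + Δλ = λ + λ_C(1 - cos θ)

Given:
- Initial wavelength λ = 1.2 pm
- Scattering angle θ = 121°
- Compton wavelength λ_C ≈ 2.4263 pm

Calculate the shift:
Δλ = 2.4263 × (1 - cos(121°))
Δλ = 2.4263 × 1.5150
Δλ = 3.6760 pm

Final wavelength:
λ' = 1.2 + 3.6760 = 4.8760 pm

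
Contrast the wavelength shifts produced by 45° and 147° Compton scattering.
147° produces the larger shift by a factor of 6.278

Calculate both shifts using Δλ = λ_C(1 - cos θ):

For θ₁ = 45°:
Δλ₁ = 2.4263 × (1 - cos(45°))
Δλ₁ = 2.4263 × 0.2929
Δλ₁ = 0.7106 pm

For θ₂ = 147°:
Δλ₂ = 2.4263 × (1 - cos(147°))
Δλ₂ = 2.4263 × 1.8387
Δλ₂ = 4.4612 pm

The 147° angle produces the larger shift.
Ratio: 4.4612/0.7106 = 6.278

(Intermediate values are shown rounded; full precision is carried through to the final answer.)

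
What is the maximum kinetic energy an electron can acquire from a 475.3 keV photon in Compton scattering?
309.1273 keV

Maximum energy transfer occurs at θ = 180° (backscattering).

Initial photon: E₀ = 475.3 keV → λ₀ = 2.6085 pm

Maximum Compton shift (at 180°):
Δλ_max = 2λ_C = 2 × 2.4263 = 4.8526 pm

Final wavelength:
λ' = 2.6085 + 4.8526 = 7.4612 pm

Minimum photon energy (maximum energy to electron):
E'_min = hc/λ' = 166.1727 keV

Maximum electron kinetic energy:
K_max = E₀ - E'_min = 475.3000 - 166.1727 = 309.1273 keV

(Intermediate values are shown rounded; full precision is carried through to the final answer.)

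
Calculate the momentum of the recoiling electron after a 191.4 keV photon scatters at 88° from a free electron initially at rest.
1.2479e-22 kg·m/s

The electron is initially at rest, so by conservation of momentum:
p⃗_e = p⃗₀ − p⃗'  (incident photon momentum minus scattered photon momentum)

Photon momentum magnitudes (p = h/λ = E/c):
λ₀ = hc/E₀ = 6.4778 pm → p₀ = h/λ₀ = 1.0229e-22 kg·m/s
Δλ = λ_C(1 − cos 88°) = 2.3416 pm
λ' = 8.8194 pm → p' = h/λ' = 7.5131e-23 kg·m/s

The scattered photon makes angle θ = 88° with the incident direction, so by the law of cosines:
|p⃗_e|² = p₀² + p'² − 2p₀p'cos θ
|p⃗_e|² = (1.0229e-22)² + (7.5131e-23)² − 2·1.0229e-22·7.5131e-23·cos(88°)
|p⃗_e| = 1.2479e-22 kg·m/s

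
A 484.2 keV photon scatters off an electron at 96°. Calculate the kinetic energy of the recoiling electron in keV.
247.6128 keV

By energy conservation: K_e = E_initial - E_final

First find the scattered photon energy:
Initial wavelength: λ = hc/E = 2.5606 pm
Compton shift: Δλ = λ_C(1 - cos(96°)) = 2.6799 pm
Final wavelength: λ' = 2.5606 + 2.6799 = 5.2405 pm
Final photon energy: E' = hc/λ' = 236.5872 keV

Electron kinetic energy:
K_e = E - E' = 484.2000 - 236.5872 = 247.6128 keV

(Intermediate values are shown rounded; full precision is carried through to the final answer.)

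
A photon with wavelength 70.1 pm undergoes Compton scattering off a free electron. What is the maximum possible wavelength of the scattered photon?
74.9526 pm (at θ = 180°)

The Compton shift is Δλ = λ_C(1 − cos θ).

Since cos θ ranges from −1 to 1, the factor (1 − cos θ) ranges from 0 to 2; the maximum shift occurs at θ = 180° (backscattering):
Δλ_max = 2λ_C = 2 × 2.4263 pm = 4.8526 pm

Maximum scattered wavelength:
λ'_max = λ₀ + Δλ_max = 70.1 + 4.8526 = 74.9526 pm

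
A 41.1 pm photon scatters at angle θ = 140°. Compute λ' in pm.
45.3850 pm

Using the Compton scattering formula:
λ' = λ + Δλ = λ + λ_C(1 - cos θ)

Given:
- Initial wavelength λ = 41.1 pm
- Scattering angle θ = 140°
- Compton wavelength λ_C ≈ 2.4263 pm

Calculate the shift:
Δλ = 2.4263 × (1 - cos(140°))
Δλ = 2.4263 × 1.7660
Δλ = 4.2850 pm

Final wavelength:
λ' = 41.1 + 4.2850 = 45.3850 pm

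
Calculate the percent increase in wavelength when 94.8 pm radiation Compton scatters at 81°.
2.1590%

Calculate the Compton shift:
Δλ = λ_C(1 - cos(81°))
Δλ = 2.4263 × (1 - cos(81°))
Δλ = 2.4263 × 0.8436
Δλ = 2.0468 pm

Percentage change:
(Δλ/λ₀) × 100 = (2.0468/94.8) × 100
= 2.1590%

(Intermediate values are shown rounded; full precision is carried through to the final answer.)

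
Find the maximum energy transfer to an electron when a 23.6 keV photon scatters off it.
1.9956 keV

Maximum energy transfer occurs at θ = 180° (backscattering).

Initial photon: E₀ = 23.6 keV → λ₀ = 52.5357 pm

Maximum Compton shift (at 180°):
Δλ_max = 2λ_C = 2 × 2.4263 = 4.8526 pm

Final wavelength:
λ' = 52.5357 + 4.8526 = 57.3883 pm

Minimum photon energy (maximum energy to electron):
E'_min = hc/λ' = 21.6044 keV

Maximum electron kinetic energy:
K_max = E₀ - E'_min = 23.6000 - 21.6044 = 1.9956 keV

(Intermediate values are shown rounded; full precision is carried through to the final answer.)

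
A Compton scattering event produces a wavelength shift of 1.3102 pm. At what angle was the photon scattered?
62.61°

From the Compton formula Δλ = λ_C(1 - cos θ), we can solve for θ:

cos θ = 1 - Δλ/λ_C

Given:
- Δλ = 1.3102 pm
- λ_C = h/(m_e·c) ≈ 2.42631024 pm

cos θ = 1 - 1.3102/2.42631024
cos θ = 1 - 0.539997
cos θ = 0.460003

θ = arccos(0.460003)
θ = 62.61°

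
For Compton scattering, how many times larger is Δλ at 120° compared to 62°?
120° produces the larger shift by a factor of 2.827

Calculate both shifts using Δλ = λ_C(1 - cos θ):

For θ₁ = 62°:
Δλ₁ = 2.4263 × (1 - cos(62°))
Δλ₁ = 2.4263 × 0.5305
Δλ₁ = 1.2872 pm

For θ₂ = 120°:
Δλ₂ = 2.4263 × (1 - cos(120°))
Δλ₂ = 2.4263 × 1.5000
Δλ₂ = 3.6395 pm

The 120° angle produces the larger shift.
Ratio: 3.6395/1.2872 = 2.827

(Intermediate values are shown rounded; full precision is carried through to the final answer.)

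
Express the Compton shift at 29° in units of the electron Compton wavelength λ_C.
0.1254 λ_C

The Compton shift formula is:
Δλ = λ_C(1 - cos θ)

Dividing both sides by λ_C:
Δλ/λ_C = 1 - cos θ

For θ = 29°:
Δλ/λ_C = 1 - cos(29°)
Δλ/λ_C = 1 - 0.8746
Δλ/λ_C = 0.1254

This means the shift is 0.1254 × λ_C = 0.3042 pm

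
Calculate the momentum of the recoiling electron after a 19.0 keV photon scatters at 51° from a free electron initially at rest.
8.6844e-24 kg·m/s

The electron is initially at rest, so by conservation of momentum:
p⃗_e = p⃗₀ − p⃗'  (incident photon momentum minus scattered photon momentum)

Photon momentum magnitudes (p = h/λ = E/c):
λ₀ = hc/E₀ = 65.2548 pm → p₀ = h/λ₀ = 1.0154e-23 kg·m/s
Δλ = λ_C(1 − cos 51°) = 0.8994 pm
λ' = 66.1542 pm → p' = h/λ' = 1.0016e-23 kg·m/s

The scattered photon makes angle θ = 51° with the incident direction, so by the law of cosines:
|p⃗_e|² = p₀² + p'² − 2p₀p'cos θ
|p⃗_e|² = (1.0154e-23)² + (1.0016e-23)² − 2·1.0154e-23·1.0016e-23·cos(51°)
|p⃗_e| = 8.6844e-24 kg·m/s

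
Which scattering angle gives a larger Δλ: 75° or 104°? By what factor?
104° produces the larger shift by a factor of 1.676

Calculate both shifts using Δλ = λ_C(1 - cos θ):

For θ₁ = 75°:
Δλ₁ = 2.4263 × (1 - cos(75°))
Δλ₁ = 2.4263 × 0.7412
Δλ₁ = 1.7983 pm

For θ₂ = 104°:
Δλ₂ = 2.4263 × (1 - cos(104°))
Δλ₂ = 2.4263 × 1.2419
Δλ₂ = 3.0133 pm

The 104° angle produces the larger shift.
Ratio: 3.0133/1.7983 = 1.676

(Intermediate values are shown rounded; full precision is carried through to the final answer.)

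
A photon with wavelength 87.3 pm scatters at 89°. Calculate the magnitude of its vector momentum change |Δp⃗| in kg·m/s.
1.0499e-23 kg·m/s

Photon momentum magnitude is p = h/λ.

Initial momentum:
p₀ = h/λ = 6.6261e-34/8.7300e-11 = 7.5900e-24 kg·m/s

After scattering:
λ' = λ + Δλ = 87.3 + 2.3840 = 89.6840 pm
p' = h/λ' = 6.6261e-34/8.9684e-11 = 7.3882e-24 kg·m/s

Momentum is a vector; the scattered photon's direction makes angle θ = 89° with the incident direction. The magnitude of the vector change Δp⃗ = p⃗₀ − p⃗' is found from the law of cosines:
|Δp⃗|² = p₀² + p'² − 2p₀p'cos θ
|Δp⃗|² = (7.5900e-24)² + (7.3882e-24)² − 2·7.5900e-24·7.3882e-24·cos(89°)
|Δp⃗| = 1.0499e-23 kg·m/s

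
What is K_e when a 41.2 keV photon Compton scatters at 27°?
0.3589 keV

By energy conservation: K_e = E_initial - E_final

First find the scattered photon energy:
Initial wavelength: λ = hc/E = 30.0933 pm
Compton shift: Δλ = λ_C(1 - cos(27°)) = 0.2645 pm
Final wavelength: λ' = 30.0933 + 0.2645 = 30.3577 pm
Final photon energy: E' = hc/λ' = 40.8411 keV

Electron kinetic energy:
K_e = E - E' = 41.2000 - 40.8411 = 0.3589 keV

(Intermediate values are shown rounded; full precision is carried through to the final answer.)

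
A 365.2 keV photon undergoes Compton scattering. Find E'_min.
150.3278 keV (at θ = 180°)

The scattered photon has minimum energy when its wavelength is maximum, i.e., when the Compton shift Δλ = λ_C(1 − cos θ) is maximum. This occurs at θ = 180° (backscattering), giving Δλ_max = 2λ_C = 4.8526 pm.

Initial wavelength: λ₀ = hc/E₀ = 3.3950 pm
Maximum final wavelength: λ'_max = λ₀ + 2λ_C = 3.3950 + 4.8526 = 8.2476 pm
Minimum final energy: E'_min = hc/λ'_max = 150.3278 keV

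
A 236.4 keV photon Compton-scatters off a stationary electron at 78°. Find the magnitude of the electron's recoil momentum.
1.4019e-22 kg·m/s

The electron is initially at rest, so by conservation of momentum:
p⃗_e = p⃗₀ − p⃗'  (incident photon momentum minus scattered photon momentum)

Photon momentum magnitudes (p = h/λ = E/c):
λ₀ = hc/E₀ = 5.2447 pm → p₀ = h/λ₀ = 1.2634e-22 kg·m/s
Δλ = λ_C(1 − cos 78°) = 1.9219 pm
λ' = 7.1665 pm → p' = h/λ' = 9.2459e-23 kg·m/s

The scattered photon makes angle θ = 78° with the incident direction, so by the law of cosines:
|p⃗_e|² = p₀² + p'² − 2p₀p'cos θ
|p⃗_e|² = (1.2634e-22)² + (9.2459e-23)² − 2·1.2634e-22·9.2459e-23·cos(78°)
|p⃗_e| = 1.4019e-22 kg·m/s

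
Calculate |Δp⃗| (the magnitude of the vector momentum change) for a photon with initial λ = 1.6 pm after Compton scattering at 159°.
5.1384e-22 kg·m/s

Photon momentum magnitude is p = h/λ.

Initial momentum:
p₀ = h/λ = 6.6261e-34/1.6000e-12 = 4.1413e-22 kg·m/s

After scattering:
λ' = λ + Δλ = 1.6 + 4.6915 = 6.2915 pm
p' = h/λ' = 6.6261e-34/6.2915e-12 = 1.0532e-22 kg·m/s

Momentum is a vector; the scattered photon's direction makes angle θ = 159° with the incident direction. The magnitude of the vector change Δp⃗ = p⃗₀ − p⃗' is found from the law of cosines:
|Δp⃗|² = p₀² + p'² − 2p₀p'cos θ
|Δp⃗|² = (4.1413e-22)² + (1.0532e-22)² − 2·4.1413e-22·1.0532e-22·cos(159°)
|Δp⃗| = 5.1384e-22 kg·m/s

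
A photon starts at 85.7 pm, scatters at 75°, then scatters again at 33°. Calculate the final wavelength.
87.8898 pm

Apply Compton shift twice:

First scattering at θ₁ = 75°:
Δλ₁ = λ_C(1 - cos(75°))
Δλ₁ = 2.4263 × 0.7412
Δλ₁ = 1.7983 pm

After first scattering:
λ₁ = 85.7 + 1.7983 = 87.4983 pm

Second scattering at θ₂ = 33°:
Δλ₂ = λ_C(1 - cos(33°))
Δλ₂ = 2.4263 × 0.1613
Δλ₂ = 0.3914 pm

Final wavelength:
λ₂ = 87.4983 + 0.3914 = 87.8898 pm

Total shift: Δλ_total = 1.7983 + 0.3914 = 2.1898 pm

(Intermediate values are shown rounded; full precision is carried through to the final answer.)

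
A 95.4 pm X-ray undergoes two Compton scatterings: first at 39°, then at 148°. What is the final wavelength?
100.4247 pm

Apply Compton shift twice:

First scattering at θ₁ = 39°:
Δλ₁ = λ_C(1 - cos(39°))
Δλ₁ = 2.4263 × 0.2229
Δλ₁ = 0.5407 pm

After first scattering:
λ₁ = 95.4 + 0.5407 = 95.9407 pm

Second scattering at θ₂ = 148°:
Δλ₂ = λ_C(1 - cos(148°))
Δλ₂ = 2.4263 × 1.8480
Δλ₂ = 4.4839 pm

Final wavelength:
λ₂ = 95.9407 + 4.4839 = 100.4247 pm

Total shift: Δλ_total = 0.5407 + 4.4839 = 5.0247 pm

(Intermediate values are shown rounded; full precision is carried through to the final answer.)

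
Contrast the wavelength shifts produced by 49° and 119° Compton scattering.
119° produces the larger shift by a factor of 4.317

Calculate both shifts using Δλ = λ_C(1 - cos θ):

For θ₁ = 49°:
Δλ₁ = 2.4263 × (1 - cos(49°))
Δλ₁ = 2.4263 × 0.3439
Δλ₁ = 0.8345 pm

For θ₂ = 119°:
Δλ₂ = 2.4263 × (1 - cos(119°))
Δλ₂ = 2.4263 × 1.4848
Δλ₂ = 3.6026 pm

The 119° angle produces the larger shift.
Ratio: 3.6026/0.8345 = 4.317

(Intermediate values are shown rounded; full precision is carried through to the final answer.)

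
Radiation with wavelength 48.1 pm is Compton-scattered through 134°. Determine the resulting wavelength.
52.2118 pm

Using the Compton scattering formula:
λ' = λ + Δλ = λ + λ_C(1 - cos θ)

Given:
- Initial wavelength λ = 48.1 pm
- Scattering angle θ = 134°
- Compton wavelength λ_C ≈ 2.4263 pm

Calculate the shift:
Δλ = 2.4263 × (1 - cos(134°))
Δλ = 2.4263 × 1.6947
Δλ = 4.1118 pm

Final wavelength:
λ' = 48.1 + 4.1118 = 52.2118 pm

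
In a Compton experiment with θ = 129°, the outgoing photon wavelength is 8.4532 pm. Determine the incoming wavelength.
4.5000 pm

From λ' = λ + Δλ, we have λ = λ' - Δλ

First calculate the Compton shift:
Δλ = λ_C(1 - cos θ)
Δλ = 2.4263 × (1 - cos(129°))
Δλ = 2.4263 × 1.6293
Δλ = 3.9532 pm

Initial wavelength:
λ = λ' - Δλ
λ = 8.4532 - 3.9532
λ = 4.5000 pm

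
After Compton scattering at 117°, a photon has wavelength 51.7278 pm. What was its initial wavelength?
48.2000 pm

From λ' = λ + Δλ, we have λ = λ' - Δλ

First calculate the Compton shift:
Δλ = λ_C(1 - cos θ)
Δλ = 2.4263 × (1 - cos(117°))
Δλ = 2.4263 × 1.4540
Δλ = 3.5278 pm

Initial wavelength:
λ = λ' - Δλ
λ = 51.7278 - 3.5278
λ = 48.2000 pm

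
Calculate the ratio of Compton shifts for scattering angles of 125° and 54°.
125° produces the larger shift by a factor of 3.817

Calculate both shifts using Δλ = λ_C(1 - cos θ):

For θ₁ = 54°:
Δλ₁ = 2.4263 × (1 - cos(54°))
Δλ₁ = 2.4263 × 0.4122
Δλ₁ = 1.0002 pm

For θ₂ = 125°:
Δλ₂ = 2.4263 × (1 - cos(125°))
Δλ₂ = 2.4263 × 1.5736
Δλ₂ = 3.8180 pm

The 125° angle produces the larger shift.
Ratio: 3.8180/1.0002 = 3.817

(Intermediate values are shown rounded; full precision is carried through to the final answer.)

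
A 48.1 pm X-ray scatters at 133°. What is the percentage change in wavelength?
8.4845%

Calculate the Compton shift:
Δλ = λ_C(1 - cos(133°))
Δλ = 2.4263 × (1 - cos(133°))
Δλ = 2.4263 × 1.6820
Δλ = 4.0810 pm

Percentage change:
(Δλ/λ₀) × 100 = (4.0810/48.1) × 100
= 8.4845%

(Intermediate values are shown rounded; full precision is carried through to the final answer.)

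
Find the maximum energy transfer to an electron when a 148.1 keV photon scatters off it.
54.3450 keV

Maximum energy transfer occurs at θ = 180° (backscattering).

Initial photon: E₀ = 148.1 keV → λ₀ = 8.3717 pm

Maximum Compton shift (at 180°):
Δλ_max = 2λ_C = 2 × 2.4263 = 4.8526 pm

Final wavelength:
λ' = 8.3717 + 4.8526 = 13.2243 pm

Minimum photon energy (maximum energy to electron):
E'_min = hc/λ' = 93.7550 keV

Maximum electron kinetic energy:
K_max = E₀ - E'_min = 148.1000 - 93.7550 = 54.3450 keV

(Intermediate values are shown rounded; full precision is carried through to the final answer.)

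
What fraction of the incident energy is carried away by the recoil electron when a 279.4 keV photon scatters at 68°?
0.2548 (or 25.48%)

Calculate initial and final photon energies:

Initial: E₀ = 279.4 keV → λ₀ = 4.4375 pm
Compton shift: Δλ = 1.5174 pm
Final wavelength: λ' = 5.9549 pm
Final energy: E' = 208.2048 keV

Fractional energy loss:
(E₀ - E')/E₀ = (279.4000 - 208.2048)/279.4000
= 71.1952/279.4000
= 0.2548
= 25.48%

(Intermediate values are shown rounded; full precision is carried through to the final answer.)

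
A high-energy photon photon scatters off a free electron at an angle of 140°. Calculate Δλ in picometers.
4.2850 pm

Using the Compton scattering formula:
Δλ = λ_C(1 - cos θ)

where λ_C = h/(m_e·c) ≈ 2.4263 pm is the Compton wavelength of an electron.

For θ = 140°:
cos(140°) = -0.7660
1 - cos(140°) = 1.7660

Δλ = 2.4263 × 1.7660
Δλ = 4.2850 pm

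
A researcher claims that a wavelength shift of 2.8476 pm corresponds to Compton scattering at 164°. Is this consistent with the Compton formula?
No, inconsistent

Calculate the expected shift for θ = 164°:

Δλ_expected = λ_C(1 - cos(164°))
Δλ_expected = 2.4263 × (1 - cos(164°))
Δλ_expected = 2.4263 × 1.9613
Δλ_expected = 4.7586 pm

Given shift: 2.8476 pm
Expected shift: 4.7586 pm
Difference: 1.9110 pm

The values do not match. The given shift corresponds to θ ≈ 100.0°, not 164°.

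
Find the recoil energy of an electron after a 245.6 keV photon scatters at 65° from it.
53.3503 keV

By energy conservation: K_e = E_initial - E_final

First find the scattered photon energy:
Initial wavelength: λ = hc/E = 5.0482 pm
Compton shift: Δλ = λ_C(1 - cos(65°)) = 1.4009 pm
Final wavelength: λ' = 5.0482 + 1.4009 = 6.4491 pm
Final photon energy: E' = hc/λ' = 192.2497 keV

Electron kinetic energy:
K_e = E - E' = 245.6000 - 192.2497 = 53.3503 keV

(Intermediate values are shown rounded; full precision is carried through to the final answer.)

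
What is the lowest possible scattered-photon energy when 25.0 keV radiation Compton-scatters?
22.7718 keV (at θ = 180°)

The scattered photon has minimum energy when its wavelength is maximum, i.e., when the Compton shift Δλ = λ_C(1 − cos θ) is maximum. This occurs at θ = 180° (backscattering), giving Δλ_max = 2λ_C = 4.8526 pm.

Initial wavelength: λ₀ = hc/E₀ = 49.5937 pm
Maximum final wavelength: λ'_max = λ₀ + 2λ_C = 49.5937 + 4.8526 = 54.4463 pm
Minimum final energy: E'_min = hc/λ'_max = 22.7718 keV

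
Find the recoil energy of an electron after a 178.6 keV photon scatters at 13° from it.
1.5857 keV

By energy conservation: K_e = E_initial - E_final

First find the scattered photon energy:
Initial wavelength: λ = hc/E = 6.9420 pm
Compton shift: Δλ = λ_C(1 - cos(13°)) = 0.0622 pm
Final wavelength: λ' = 6.9420 + 0.0622 = 7.0042 pm
Final photon energy: E' = hc/λ' = 177.0143 keV

Electron kinetic energy:
K_e = E - E' = 178.6000 - 177.0143 = 1.5857 keV

(Intermediate values are shown rounded; full precision is carried through to the final answer.)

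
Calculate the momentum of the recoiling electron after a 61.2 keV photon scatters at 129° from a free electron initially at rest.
5.4270e-23 kg·m/s

The electron is initially at rest, so by conservation of momentum:
p⃗_e = p⃗₀ − p⃗'  (incident photon momentum minus scattered photon momentum)

Photon momentum magnitudes (p = h/λ = E/c):
λ₀ = hc/E₀ = 20.2589 pm → p₀ = h/λ₀ = 3.2707e-23 kg·m/s
Δλ = λ_C(1 − cos 129°) = 3.9532 pm
λ' = 24.2121 pm → p' = h/λ' = 2.7367e-23 kg·m/s

The scattered photon makes angle θ = 129° with the incident direction, so by the law of cosines:
|p⃗_e|² = p₀² + p'² − 2p₀p'cos θ
|p⃗_e|² = (3.2707e-23)² + (2.7367e-23)² − 2·3.2707e-23·2.7367e-23·cos(129°)
|p⃗_e| = 5.4270e-23 kg·m/s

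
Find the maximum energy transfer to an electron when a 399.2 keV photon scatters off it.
243.4104 keV

Maximum energy transfer occurs at θ = 180° (backscattering).

Initial photon: E₀ = 399.2 keV → λ₀ = 3.1058 pm

Maximum Compton shift (at 180°):
Δλ_max = 2λ_C = 2 × 2.4263 = 4.8526 pm

Final wavelength:
λ' = 3.1058 + 4.8526 = 7.9584 pm

Minimum photon energy (maximum energy to electron):
E'_min = hc/λ' = 155.7896 keV

Maximum electron kinetic energy:
K_max = E₀ - E'_min = 399.2000 - 155.7896 = 243.4104 keV

(Intermediate values are shown rounded; full precision is carried through to the final answer.)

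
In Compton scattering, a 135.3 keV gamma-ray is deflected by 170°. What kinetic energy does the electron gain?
46.6094 keV

By energy conservation: K_e = E_initial - E_final

First find the scattered photon energy:
Initial wavelength: λ = hc/E = 9.1637 pm
Compton shift: Δλ = λ_C(1 - cos(170°)) = 4.8158 pm
Final wavelength: λ' = 9.1637 + 4.8158 = 13.9794 pm
Final photon energy: E' = hc/λ' = 88.6906 keV

Electron kinetic energy:
K_e = E - E' = 135.3000 - 88.6906 = 46.6094 keV

(Intermediate values are shown rounded; full precision is carried through to the final answer.)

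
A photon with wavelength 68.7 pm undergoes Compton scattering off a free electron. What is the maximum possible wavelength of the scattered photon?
73.5526 pm (at θ = 180°)

The Compton shift is Δλ = λ_C(1 − cos θ).

Since cos θ ranges from −1 to 1, the factor (1 − cos θ) ranges from 0 to 2; the maximum shift occurs at θ = 180° (backscattering):
Δλ_max = 2λ_C = 2 × 2.4263 pm = 4.8526 pm

Maximum scattered wavelength:
λ'_max = λ₀ + Δλ_max = 68.7 + 4.8526 = 73.5526 pm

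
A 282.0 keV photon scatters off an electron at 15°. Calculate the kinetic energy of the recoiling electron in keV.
5.2049 keV

By energy conservation: K_e = E_initial - E_final

First find the scattered photon energy:
Initial wavelength: λ = hc/E = 4.3966 pm
Compton shift: Δλ = λ_C(1 - cos(15°)) = 0.0827 pm
Final wavelength: λ' = 4.3966 + 0.0827 = 4.4793 pm
Final photon energy: E' = hc/λ' = 276.7951 keV

Electron kinetic energy:
K_e = E - E' = 282.0000 - 276.7951 = 5.2049 keV

(Intermediate values are shown rounded; full precision is carried through to the final answer.)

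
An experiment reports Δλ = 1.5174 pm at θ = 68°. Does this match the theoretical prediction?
Yes, consistent

Calculate the expected shift for θ = 68°:

Δλ_expected = λ_C(1 - cos(68°))
Δλ_expected = 2.4263 × (1 - cos(68°))
Δλ_expected = 2.4263 × 0.6254
Δλ_expected = 1.5174 pm

Given shift: 1.5174 pm
Expected shift: 1.5174 pm
Difference: 0.0000 pm

The values match. This is consistent with Compton scattering at the stated angle.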